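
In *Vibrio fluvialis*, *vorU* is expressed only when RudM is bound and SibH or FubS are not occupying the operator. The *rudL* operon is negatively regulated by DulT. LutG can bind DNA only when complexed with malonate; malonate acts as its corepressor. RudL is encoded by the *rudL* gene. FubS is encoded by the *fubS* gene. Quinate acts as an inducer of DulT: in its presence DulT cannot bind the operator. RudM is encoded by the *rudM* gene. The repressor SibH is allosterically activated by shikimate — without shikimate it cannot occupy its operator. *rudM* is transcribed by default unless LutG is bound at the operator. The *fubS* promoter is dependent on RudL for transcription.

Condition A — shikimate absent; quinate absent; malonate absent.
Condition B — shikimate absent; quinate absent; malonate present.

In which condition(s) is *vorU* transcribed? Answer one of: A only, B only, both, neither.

A only

Condition A:
Shikimate is absent, so SibH is inactive.
Quinate is absent, so DulT is active.
With repressor DulT bound, *rudL* is not transcribed.
So RudL is not produced.
Required activator RudL is absent, so *fubS* is not transcribed.
So FubS is not produced.
Malonate is absent, so LutG is inactive.
With no repressor bound, *rudM* is transcribed.
So RudM is produced and active.
No repressor is bound and RudM is active, so *vorU* is transcribed.
→ *vorU* is ON in A.
Condition B:
Shikimate is absent, so SibH is inactive.
Quinate is absent, so DulT is active.
With repressor DulT bound, *rudL* is not transcribed.
So RudL is not produced.
Required activator RudL is absent, so *fubS* is not transcribed.
So FubS is not produced.
Malonate is present, so LutG is active.
With repressor LutG bound, *rudM* is not transcribed.
So RudM is not produced.
Required activator RudM is absent, so *vorU* is not transcribed.
→ *vorU* is OFF in B.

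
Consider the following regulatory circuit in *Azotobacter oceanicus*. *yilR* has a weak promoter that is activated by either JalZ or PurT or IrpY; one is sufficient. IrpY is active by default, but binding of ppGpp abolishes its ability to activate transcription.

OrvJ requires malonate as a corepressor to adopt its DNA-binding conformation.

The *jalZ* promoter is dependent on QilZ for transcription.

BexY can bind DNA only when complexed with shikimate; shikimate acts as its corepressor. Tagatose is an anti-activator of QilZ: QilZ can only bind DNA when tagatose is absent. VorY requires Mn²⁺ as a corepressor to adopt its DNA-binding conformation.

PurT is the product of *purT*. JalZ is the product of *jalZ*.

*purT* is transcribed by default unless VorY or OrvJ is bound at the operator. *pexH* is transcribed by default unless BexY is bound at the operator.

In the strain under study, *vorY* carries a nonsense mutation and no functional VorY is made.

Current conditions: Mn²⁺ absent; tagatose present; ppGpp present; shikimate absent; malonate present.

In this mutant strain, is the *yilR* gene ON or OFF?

OFF

Tagatose is present, so QilZ is inactive.
Required activator QilZ is absent, so *jalZ* is not transcribed.
So JalZ is not produced.
VorY is non-functional in this strain, so it has no effect.
Malonate is present, so OrvJ is active.
With repressor OrvJ bound, *purT* is not transcribed.
So PurT is not produced.
ppGpp is present, so IrpY is inactive.
No activator is available at the *yilR* promoter, so *yilR* is not transcribed.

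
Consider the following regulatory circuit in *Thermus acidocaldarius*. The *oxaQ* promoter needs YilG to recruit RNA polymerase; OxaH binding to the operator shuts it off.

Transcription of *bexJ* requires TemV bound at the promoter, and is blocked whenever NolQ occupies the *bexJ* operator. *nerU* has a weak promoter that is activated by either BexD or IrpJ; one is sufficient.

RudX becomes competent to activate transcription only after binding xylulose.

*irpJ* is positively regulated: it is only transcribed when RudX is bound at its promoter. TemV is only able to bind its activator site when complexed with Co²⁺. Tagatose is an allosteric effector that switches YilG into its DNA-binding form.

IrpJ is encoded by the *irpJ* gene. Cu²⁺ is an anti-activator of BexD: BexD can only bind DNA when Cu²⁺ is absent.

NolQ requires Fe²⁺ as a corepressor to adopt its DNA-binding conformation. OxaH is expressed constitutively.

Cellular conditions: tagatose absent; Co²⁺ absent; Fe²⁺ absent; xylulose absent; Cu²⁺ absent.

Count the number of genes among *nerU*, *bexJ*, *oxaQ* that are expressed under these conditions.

1

Cu²⁺ is absent, so BexD is active.
Xylulose is absent, so RudX is inactive.
Required activator RudX is absent, so *irpJ* is not transcribed.
So IrpJ is not produced.
Activator BexD is present, so *nerU* is transcribed.
→ *nerU* is ON.
Co²⁺ is absent, so TemV is inactive.
Fe²⁺ is absent, so NolQ is inactive.
Required activator TemV is absent, so *bexJ* is not transcribed.
→ *bexJ* is OFF.
OxaH is produced constitutively and is active.
Tagatose is absent, so YilG is inactive.
With repressor OxaH bound, *oxaQ* is not transcribed.
→ *oxaQ* is OFF.
1 of the 3 genes is transcribed.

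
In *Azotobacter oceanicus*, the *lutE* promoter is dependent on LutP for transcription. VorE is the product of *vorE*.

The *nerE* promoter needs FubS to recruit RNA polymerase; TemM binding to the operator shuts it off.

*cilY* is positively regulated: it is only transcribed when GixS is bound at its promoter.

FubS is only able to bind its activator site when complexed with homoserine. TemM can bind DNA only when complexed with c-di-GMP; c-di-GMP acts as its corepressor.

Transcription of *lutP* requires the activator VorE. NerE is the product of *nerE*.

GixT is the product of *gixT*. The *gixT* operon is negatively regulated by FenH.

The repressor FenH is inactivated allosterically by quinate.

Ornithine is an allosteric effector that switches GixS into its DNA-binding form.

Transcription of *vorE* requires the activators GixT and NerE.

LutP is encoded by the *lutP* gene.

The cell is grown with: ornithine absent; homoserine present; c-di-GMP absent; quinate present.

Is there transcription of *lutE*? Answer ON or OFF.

Quinate is present, so FenH is inactive.
With no repressor bound, *gixT* is transcribed.
So GixT is produced and active.
Homoserine is present, so FubS is active.
c-di-GMP is absent, so TemM is inactive.
No repressor is bound and FubS is active, so *nerE* is transcribed.
So NerE is produced and active.
No repressor is bound and GixT and NerE are active, so *vorE* is transcribed.
So VorE is produced and active.
No repressor is bound and VorE is active, so *lutP* is transcribed.
So LutP is produced and active.
No repressor is bound and LutP is active, so *lutE* is transcribed.

ON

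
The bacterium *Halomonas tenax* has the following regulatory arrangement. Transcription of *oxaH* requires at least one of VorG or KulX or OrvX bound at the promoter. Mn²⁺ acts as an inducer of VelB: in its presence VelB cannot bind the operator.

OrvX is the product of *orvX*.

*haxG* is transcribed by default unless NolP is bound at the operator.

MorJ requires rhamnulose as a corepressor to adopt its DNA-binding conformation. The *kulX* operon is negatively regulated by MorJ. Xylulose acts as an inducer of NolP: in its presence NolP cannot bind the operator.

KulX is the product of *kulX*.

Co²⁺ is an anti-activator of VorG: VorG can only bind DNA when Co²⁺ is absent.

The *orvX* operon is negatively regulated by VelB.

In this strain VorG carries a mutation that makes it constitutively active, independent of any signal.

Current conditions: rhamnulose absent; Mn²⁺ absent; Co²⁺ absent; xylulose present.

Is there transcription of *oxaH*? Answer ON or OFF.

VorG is constitutively active in this strain.
Rhamnulose is absent, so MorJ is inactive.
With no repressor bound, *kulX* is transcribed.
So KulX is produced and active.
Mn²⁺ is absent, so VelB is active.
With repressor VelB bound, *orvX* is not transcribed.
So OrvX is not produced.
Activator VorG is present, so *oxaH* is transcribed.

ON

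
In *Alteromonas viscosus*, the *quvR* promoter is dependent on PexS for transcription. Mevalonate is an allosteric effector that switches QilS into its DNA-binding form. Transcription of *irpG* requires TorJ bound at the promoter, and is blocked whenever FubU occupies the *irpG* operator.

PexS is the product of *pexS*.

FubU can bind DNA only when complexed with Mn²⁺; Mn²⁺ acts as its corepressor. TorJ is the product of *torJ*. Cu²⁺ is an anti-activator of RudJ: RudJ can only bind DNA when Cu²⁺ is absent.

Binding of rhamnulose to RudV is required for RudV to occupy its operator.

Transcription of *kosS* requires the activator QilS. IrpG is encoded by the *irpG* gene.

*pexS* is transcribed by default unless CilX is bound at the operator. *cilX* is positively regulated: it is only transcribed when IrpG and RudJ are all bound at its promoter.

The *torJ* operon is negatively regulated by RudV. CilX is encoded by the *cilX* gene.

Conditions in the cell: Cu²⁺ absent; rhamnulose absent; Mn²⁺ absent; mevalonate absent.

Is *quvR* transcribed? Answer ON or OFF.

Rhamnulose is absent, so RudV is inactive.
With no repressor bound, *torJ* is transcribed.
So TorJ is produced and active.
Mn²⁺ is absent, so FubU is inactive.
No repressor is bound and TorJ is active, so *irpG* is transcribed.
So IrpG is produced and active.
Cu²⁺ is absent, so RudJ is active.
No repressor is bound and IrpG and RudJ are active, so *cilX* is transcribed.
So CilX is produced and active.
With repressor CilX bound, *pexS* is not transcribed.
So PexS is not produced.
Required activator PexS is absent, so *quvR* is not transcribed.

OFF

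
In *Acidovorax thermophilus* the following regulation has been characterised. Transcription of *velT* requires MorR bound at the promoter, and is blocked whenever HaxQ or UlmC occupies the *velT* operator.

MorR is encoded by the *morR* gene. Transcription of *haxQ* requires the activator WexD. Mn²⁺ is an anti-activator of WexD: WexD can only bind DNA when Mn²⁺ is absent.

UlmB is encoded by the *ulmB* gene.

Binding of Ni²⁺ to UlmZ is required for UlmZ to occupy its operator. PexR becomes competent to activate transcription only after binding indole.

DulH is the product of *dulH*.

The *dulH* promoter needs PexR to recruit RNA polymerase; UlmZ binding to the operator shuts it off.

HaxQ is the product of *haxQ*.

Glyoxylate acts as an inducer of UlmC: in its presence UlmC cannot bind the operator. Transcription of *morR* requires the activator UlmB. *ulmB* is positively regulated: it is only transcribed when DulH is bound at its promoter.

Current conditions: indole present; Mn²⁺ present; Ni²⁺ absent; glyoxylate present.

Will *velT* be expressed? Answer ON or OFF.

Mn²⁺ is present, so WexD is inactive.
Required activator WexD is absent, so *haxQ* is not transcribed.
So HaxQ is not produced.
Glyoxylate is present, so UlmC is inactive.
Ni²⁺ is absent, so UlmZ is inactive.
Indole is present, so PexR is active.
No repressor is bound and PexR is active, so *dulH* is transcribed.
So DulH is produced and active.
No repressor is bound and DulH is active, so *ulmB* is transcribed.
So UlmB is produced and active.
No repressor is bound and UlmB is active, so *morR* is transcribed.
So MorR is produced and active.
No repressor is bound and MorR is active, so *velT* is transcribed.

ON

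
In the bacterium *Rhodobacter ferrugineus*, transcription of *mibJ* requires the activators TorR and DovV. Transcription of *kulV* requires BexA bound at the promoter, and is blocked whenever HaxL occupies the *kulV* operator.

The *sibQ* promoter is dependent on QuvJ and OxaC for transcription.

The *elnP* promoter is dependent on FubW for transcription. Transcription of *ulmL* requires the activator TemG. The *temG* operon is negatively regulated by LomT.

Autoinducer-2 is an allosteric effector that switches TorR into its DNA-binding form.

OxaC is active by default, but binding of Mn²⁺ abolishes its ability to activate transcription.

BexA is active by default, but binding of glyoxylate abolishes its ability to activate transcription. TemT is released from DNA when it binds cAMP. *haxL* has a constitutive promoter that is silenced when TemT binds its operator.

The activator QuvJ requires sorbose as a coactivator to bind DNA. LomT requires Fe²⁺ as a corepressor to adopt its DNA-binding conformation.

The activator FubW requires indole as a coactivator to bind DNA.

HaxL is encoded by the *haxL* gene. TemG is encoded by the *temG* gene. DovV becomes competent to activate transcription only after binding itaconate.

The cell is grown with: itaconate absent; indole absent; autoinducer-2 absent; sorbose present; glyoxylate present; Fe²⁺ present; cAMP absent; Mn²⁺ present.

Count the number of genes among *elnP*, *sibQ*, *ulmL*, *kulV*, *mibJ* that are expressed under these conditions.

0

Indole is absent, so FubW is inactive.
Required activator FubW is absent, so *elnP* is not transcribed.
→ *elnP* is OFF.
Sorbose is present, so QuvJ is active.
Mn²⁺ is present, so OxaC is inactive.
Required activator OxaC is absent, so *sibQ* is not transcribed.
→ *sibQ* is OFF.
Fe²⁺ is present, so LomT is active.
With repressor LomT bound, *temG* is not transcribed.
So TemG is not produced.
Required activator TemG is absent, so *ulmL* is not transcribed.
→ *ulmL* is OFF.
cAMP is absent, so TemT is active.
With repressor TemT bound, *haxL* is not transcribed.
So HaxL is not produced.
Glyoxylate is present, so BexA is inactive.
Required activator BexA is absent, so *kulV* is not transcribed.
→ *kulV* is OFF.
Autoinducer-2 is absent, so TorR is inactive.
Itaconate is absent, so DovV is inactive.
Required activator TorR is absent, so *mibJ* is not transcribed.
→ *mibJ* is OFF.
0 of the 5 genes are transcribed.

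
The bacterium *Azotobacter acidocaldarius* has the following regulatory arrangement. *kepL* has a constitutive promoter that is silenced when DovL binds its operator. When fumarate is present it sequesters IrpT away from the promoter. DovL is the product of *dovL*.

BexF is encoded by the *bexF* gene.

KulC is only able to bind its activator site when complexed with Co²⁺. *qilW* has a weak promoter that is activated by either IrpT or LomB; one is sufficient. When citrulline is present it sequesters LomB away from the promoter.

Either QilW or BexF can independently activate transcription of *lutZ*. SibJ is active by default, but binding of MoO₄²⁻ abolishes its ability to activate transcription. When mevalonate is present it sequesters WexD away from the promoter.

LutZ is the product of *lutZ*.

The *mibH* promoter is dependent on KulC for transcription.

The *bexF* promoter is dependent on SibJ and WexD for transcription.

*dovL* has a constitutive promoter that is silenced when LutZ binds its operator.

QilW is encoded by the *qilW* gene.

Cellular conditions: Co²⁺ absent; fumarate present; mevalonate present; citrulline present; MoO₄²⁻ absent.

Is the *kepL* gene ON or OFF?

Fumarate is present, so IrpT is inactive.
Citrulline is present, so LomB is inactive.
No activator is available at the *qilW* promoter, so *qilW* is not transcribed.
So QilW is not produced.
MoO₄²⁻ is absent, so SibJ is active.
Mevalonate is present, so WexD is inactive.
Required activator WexD is absent, so *bexF* is not transcribed.
So BexF is not produced.
No activator is available at the *lutZ* promoter, so *lutZ* is not transcribed.
So LutZ is not produced.
With no repressor bound, *dovL* is transcribed.
So DovL is produced and active.
With repressor DovL bound, *kepL* is not transcribed.

OFF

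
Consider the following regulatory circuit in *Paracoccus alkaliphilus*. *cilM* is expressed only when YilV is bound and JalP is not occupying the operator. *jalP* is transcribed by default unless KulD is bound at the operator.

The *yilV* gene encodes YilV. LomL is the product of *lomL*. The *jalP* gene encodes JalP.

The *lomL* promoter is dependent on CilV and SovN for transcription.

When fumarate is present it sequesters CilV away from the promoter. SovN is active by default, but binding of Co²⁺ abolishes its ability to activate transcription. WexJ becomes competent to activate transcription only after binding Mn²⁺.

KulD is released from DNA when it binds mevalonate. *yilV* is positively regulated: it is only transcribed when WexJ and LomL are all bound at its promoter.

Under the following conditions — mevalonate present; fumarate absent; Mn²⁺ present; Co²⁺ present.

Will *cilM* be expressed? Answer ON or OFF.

OFF

Mevalonate is present, so KulD is inactive.
With no repressor bound, *jalP* is transcribed.
So JalP is produced and active.
Mn²⁺ is present, so WexJ is active.
Fumarate is absent, so CilV is active.
Co²⁺ is present, so SovN is inactive.
Required activator SovN is absent, so *lomL* is not transcribed.
So LomL is not produced.
Required activator LomL is absent, so *yilV* is not transcribed.
So YilV is not produced.
With repressor JalP bound, *cilM* is not transcribed.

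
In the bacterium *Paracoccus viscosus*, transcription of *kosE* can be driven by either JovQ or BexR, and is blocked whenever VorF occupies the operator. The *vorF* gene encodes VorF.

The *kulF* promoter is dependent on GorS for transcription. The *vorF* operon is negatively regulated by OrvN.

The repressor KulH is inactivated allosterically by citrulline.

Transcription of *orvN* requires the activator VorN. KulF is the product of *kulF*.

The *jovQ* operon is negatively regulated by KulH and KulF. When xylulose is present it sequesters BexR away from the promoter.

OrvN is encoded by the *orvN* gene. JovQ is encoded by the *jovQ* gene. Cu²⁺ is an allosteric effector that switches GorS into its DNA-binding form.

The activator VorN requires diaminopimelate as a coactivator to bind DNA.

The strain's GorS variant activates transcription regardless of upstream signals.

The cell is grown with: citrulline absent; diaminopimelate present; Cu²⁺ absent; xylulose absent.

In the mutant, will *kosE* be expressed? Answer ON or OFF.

ON

Citrulline is absent, so KulH is active.
GorS is constitutively active in this strain.
No repressor is bound and GorS is active, so *kulF* is transcribed.
So KulF is produced and active.
With repressor KulH bound, *jovQ* is not transcribed.
So JovQ is not produced.
Diaminopimelate is present, so VorN is active.
No repressor is bound and VorN is active, so *orvN* is transcribed.
So OrvN is produced and active.
With repressor OrvN bound, *vorF* is not transcribed.
So VorF is not produced.
Xylulose is absent, so BexR is active.
Activator BexR is present, so *kosE* is transcribed.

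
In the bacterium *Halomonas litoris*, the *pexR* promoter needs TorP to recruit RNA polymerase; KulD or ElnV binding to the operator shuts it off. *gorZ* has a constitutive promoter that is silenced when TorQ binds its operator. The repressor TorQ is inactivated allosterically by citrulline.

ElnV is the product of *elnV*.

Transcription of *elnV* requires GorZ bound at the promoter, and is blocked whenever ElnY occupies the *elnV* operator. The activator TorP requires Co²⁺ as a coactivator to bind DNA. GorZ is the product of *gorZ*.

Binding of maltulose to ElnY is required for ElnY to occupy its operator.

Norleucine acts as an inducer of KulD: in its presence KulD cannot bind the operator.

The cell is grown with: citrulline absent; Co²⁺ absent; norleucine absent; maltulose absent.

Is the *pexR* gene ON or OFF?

Norleucine is absent, so KulD is active.
Citrulline is absent, so TorQ is active.
With repressor TorQ bound, *gorZ* is not transcribed.
So GorZ is not produced.
Maltulose is absent, so ElnY is inactive.
Required activator GorZ is absent, so *elnV* is not transcribed.
So ElnV is not produced.
Co²⁺ is absent, so TorP is inactive.
With repressor KulD bound, *pexR* is not transcribed.

OFF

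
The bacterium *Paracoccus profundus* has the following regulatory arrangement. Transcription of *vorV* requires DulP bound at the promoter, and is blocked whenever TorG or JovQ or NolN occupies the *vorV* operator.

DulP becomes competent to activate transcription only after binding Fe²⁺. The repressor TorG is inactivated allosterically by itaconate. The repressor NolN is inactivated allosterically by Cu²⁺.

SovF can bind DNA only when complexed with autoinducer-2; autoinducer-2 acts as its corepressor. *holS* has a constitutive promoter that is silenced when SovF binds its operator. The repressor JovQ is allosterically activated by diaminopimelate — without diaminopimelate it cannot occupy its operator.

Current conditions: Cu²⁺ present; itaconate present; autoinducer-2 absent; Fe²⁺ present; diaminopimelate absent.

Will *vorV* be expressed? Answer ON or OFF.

ON

Itaconate is present, so TorG is inactive.
Fe²⁺ is present, so DulP is active.
Diaminopimelate is absent, so JovQ is inactive.
Cu²⁺ is present, so NolN is inactive.
No repressor is bound and DulP is active, so *vorV* is transcribed.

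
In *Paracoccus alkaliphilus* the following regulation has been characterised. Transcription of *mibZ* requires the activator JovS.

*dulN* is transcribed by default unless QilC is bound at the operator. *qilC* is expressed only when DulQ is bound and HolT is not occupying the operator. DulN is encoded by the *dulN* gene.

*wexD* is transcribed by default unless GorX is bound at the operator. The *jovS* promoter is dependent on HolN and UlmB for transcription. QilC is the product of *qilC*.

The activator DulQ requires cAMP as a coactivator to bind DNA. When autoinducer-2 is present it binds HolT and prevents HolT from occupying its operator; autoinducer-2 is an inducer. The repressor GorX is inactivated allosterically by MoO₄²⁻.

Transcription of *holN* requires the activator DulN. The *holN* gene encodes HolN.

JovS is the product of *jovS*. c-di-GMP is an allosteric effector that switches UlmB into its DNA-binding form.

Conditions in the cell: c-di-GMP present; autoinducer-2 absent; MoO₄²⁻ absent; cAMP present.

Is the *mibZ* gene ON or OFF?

ON

cAMP is present, so DulQ is active.
Autoinducer-2 is absent, so HolT is active.
With repressor HolT bound, *qilC* is not transcribed.
So QilC is not produced.
With no repressor bound, *dulN* is transcribed.
So DulN is produced and active.
No repressor is bound and DulN is active, so *holN* is transcribed.
So HolN is produced and active.
c-di-GMP is present, so UlmB is active.
No repressor is bound and HolN and UlmB are active, so *jovS* is transcribed.
So JovS is produced and active.
No repressor is bound and JovS is active, so *mibZ* is transcribed.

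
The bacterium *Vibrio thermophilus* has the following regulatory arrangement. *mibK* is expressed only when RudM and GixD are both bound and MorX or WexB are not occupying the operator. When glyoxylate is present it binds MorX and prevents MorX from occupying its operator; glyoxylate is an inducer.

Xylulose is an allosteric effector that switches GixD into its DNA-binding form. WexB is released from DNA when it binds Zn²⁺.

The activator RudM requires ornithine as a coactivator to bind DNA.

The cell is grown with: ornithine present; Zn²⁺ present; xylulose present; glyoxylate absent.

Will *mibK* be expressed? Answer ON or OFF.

Ornithine is present, so RudM is active.
Glyoxylate is absent, so MorX is active.
Zn²⁺ is present, so WexB is inactive.
Xylulose is present, so GixD is active.
With repressor MorX bound, *mibK* is not transcribed.

OFF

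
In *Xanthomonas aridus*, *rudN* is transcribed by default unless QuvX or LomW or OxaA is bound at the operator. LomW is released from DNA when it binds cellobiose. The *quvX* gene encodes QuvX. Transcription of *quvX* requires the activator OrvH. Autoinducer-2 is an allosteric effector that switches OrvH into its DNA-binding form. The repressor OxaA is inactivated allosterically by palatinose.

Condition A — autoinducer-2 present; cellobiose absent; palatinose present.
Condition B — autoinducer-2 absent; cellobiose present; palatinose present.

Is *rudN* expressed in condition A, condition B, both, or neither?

B only

Condition A:
Autoinducer-2 is present, so OrvH is active.
No repressor is bound and OrvH is active, so *quvX* is transcribed.
So QuvX is produced and active.
Cellobiose is absent, so LomW is active.
Palatinose is present, so OxaA is inactive.
With repressor QuvX bound, *rudN* is not transcribed.
→ *rudN* is OFF in A.
Condition B:
Autoinducer-2 is absent, so OrvH is inactive.
Required activator OrvH is absent, so *quvX* is not transcribed.
So QuvX is not produced.
Cellobiose is present, so LomW is inactive.
Palatinose is present, so OxaA is inactive.
With no repressor bound, *rudN* is transcribed.
→ *rudN* is ON in B.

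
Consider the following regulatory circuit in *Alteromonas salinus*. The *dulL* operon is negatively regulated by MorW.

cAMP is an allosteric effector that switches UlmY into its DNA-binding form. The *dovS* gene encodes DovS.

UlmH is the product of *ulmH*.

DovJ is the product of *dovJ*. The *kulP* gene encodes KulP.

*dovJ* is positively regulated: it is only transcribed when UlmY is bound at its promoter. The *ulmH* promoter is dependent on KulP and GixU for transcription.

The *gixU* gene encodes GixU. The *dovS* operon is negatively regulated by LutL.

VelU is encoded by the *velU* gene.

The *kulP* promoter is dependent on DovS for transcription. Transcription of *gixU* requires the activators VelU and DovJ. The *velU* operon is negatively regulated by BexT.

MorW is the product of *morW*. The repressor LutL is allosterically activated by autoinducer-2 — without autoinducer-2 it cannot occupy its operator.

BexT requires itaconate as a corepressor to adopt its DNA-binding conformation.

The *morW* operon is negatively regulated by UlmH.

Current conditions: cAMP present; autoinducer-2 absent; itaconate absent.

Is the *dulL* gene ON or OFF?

Autoinducer-2 is absent, so LutL is inactive.
With no repressor bound, *dovS* is transcribed.
So DovS is produced and active.
No repressor is bound and DovS is active, so *kulP* is transcribed.
So KulP is produced and active.
Itaconate is absent, so BexT is inactive.
With no repressor bound, *velU* is transcribed.
So VelU is produced and active.
cAMP is present, so UlmY is active.
No repressor is bound and UlmY is active, so *dovJ* is transcribed.
So DovJ is produced and active.
No repressor is bound and VelU and DovJ are active, so *gixU* is transcribed.
So GixU is produced and active.
No repressor is bound and KulP and GixU are active, so *ulmH* is transcribed.
So UlmH is produced and active.
With repressor UlmH bound, *morW* is not transcribed.
So MorW is not produced.
With no repressor bound, *dulL* is transcribed.

ON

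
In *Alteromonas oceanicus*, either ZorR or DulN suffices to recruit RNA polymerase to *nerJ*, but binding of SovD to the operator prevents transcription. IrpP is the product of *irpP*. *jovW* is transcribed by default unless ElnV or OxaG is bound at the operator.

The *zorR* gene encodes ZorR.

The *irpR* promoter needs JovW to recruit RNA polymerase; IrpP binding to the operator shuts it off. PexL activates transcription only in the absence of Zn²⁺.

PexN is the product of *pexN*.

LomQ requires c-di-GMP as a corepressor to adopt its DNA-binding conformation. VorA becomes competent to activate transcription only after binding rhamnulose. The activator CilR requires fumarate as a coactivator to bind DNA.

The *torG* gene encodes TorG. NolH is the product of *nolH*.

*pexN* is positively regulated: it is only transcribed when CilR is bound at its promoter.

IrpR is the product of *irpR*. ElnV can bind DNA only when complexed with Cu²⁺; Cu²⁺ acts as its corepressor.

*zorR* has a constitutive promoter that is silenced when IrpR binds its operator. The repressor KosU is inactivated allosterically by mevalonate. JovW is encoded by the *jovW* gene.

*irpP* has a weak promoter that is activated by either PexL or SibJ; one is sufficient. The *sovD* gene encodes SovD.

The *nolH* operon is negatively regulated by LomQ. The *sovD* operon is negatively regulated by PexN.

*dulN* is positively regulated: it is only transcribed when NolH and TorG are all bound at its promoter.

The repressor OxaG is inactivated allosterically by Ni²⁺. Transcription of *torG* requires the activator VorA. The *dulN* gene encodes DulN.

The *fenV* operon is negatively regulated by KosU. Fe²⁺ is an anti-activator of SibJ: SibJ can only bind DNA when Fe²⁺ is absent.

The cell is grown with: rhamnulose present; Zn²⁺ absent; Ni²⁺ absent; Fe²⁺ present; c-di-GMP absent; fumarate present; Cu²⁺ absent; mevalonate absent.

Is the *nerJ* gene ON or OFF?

Cu²⁺ is absent, so ElnV is inactive.
Ni²⁺ is absent, so OxaG is active.
With repressor OxaG bound, *jovW* is not transcribed.
So JovW is not produced.
Zn²⁺ is absent, so PexL is active.
Fe²⁺ is present, so SibJ is inactive.
Activator PexL is present, so *irpP* is transcribed.
So IrpP is produced and active.
With repressor IrpP bound, *irpR* is not transcribed.
So IrpR is not produced.
With no repressor bound, *zorR* is transcribed.
So ZorR is produced and active.
Fumarate is present, so CilR is active.
No repressor is bound and CilR is active, so *pexN* is transcribed.
So PexN is produced and active.
With repressor PexN bound, *sovD* is not transcribed.
So SovD is not produced.
c-di-GMP is absent, so LomQ is inactive.
With no repressor bound, *nolH* is transcribed.
So NolH is produced and active.
Rhamnulose is present, so VorA is active.
No repressor is bound and VorA is active, so *torG* is transcribed.
So TorG is produced and active.
No repressor is bound and NolH and TorG are active, so *dulN* is transcribed.
So DulN is produced and active.
Activator ZorR is present, so *nerJ* is transcribed.

ON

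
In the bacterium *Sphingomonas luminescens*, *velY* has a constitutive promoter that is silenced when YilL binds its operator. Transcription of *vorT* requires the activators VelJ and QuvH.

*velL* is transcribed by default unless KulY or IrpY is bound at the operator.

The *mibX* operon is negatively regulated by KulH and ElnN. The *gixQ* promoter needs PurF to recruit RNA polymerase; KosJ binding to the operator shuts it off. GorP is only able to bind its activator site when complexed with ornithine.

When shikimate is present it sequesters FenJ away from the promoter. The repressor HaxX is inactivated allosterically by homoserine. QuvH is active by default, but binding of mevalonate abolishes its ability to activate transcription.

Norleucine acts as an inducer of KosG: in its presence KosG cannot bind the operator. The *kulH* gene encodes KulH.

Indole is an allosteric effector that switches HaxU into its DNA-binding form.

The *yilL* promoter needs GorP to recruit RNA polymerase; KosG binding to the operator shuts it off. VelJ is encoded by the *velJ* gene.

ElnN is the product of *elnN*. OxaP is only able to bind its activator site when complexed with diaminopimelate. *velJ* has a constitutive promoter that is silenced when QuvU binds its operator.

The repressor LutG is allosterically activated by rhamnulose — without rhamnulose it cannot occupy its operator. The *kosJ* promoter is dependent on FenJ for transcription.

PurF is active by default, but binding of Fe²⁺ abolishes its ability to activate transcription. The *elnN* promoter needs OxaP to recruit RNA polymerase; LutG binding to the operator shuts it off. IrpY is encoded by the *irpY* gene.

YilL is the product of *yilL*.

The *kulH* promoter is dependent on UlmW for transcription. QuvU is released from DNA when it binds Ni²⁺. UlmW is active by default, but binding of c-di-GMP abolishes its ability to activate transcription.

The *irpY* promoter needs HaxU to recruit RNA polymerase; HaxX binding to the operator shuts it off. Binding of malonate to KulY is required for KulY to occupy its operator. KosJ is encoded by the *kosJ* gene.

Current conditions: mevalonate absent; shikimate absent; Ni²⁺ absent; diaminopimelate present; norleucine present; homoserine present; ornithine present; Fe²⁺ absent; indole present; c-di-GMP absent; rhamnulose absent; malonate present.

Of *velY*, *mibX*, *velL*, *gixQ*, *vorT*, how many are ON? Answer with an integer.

0

Ornithine is present, so GorP is active.
Norleucine is present, so KosG is inactive.
No repressor is bound and GorP is active, so *yilL* is transcribed.
So YilL is produced and active.
With repressor YilL bound, *velY* is not transcribed.
→ *velY* is OFF.
c-di-GMP is absent, so UlmW is active.
No repressor is bound and UlmW is active, so *kulH* is transcribed.
So KulH is produced and active.
Diaminopimelate is present, so OxaP is active.
Rhamnulose is absent, so LutG is inactive.
No repressor is bound and OxaP is active, so *elnN* is transcribed.
So ElnN is produced and active.
With repressor KulH bound, *mibX* is not transcribed.
→ *mibX* is OFF.
Malonate is present, so KulY is active.
Indole is present, so HaxU is active.
Homoserine is present, so HaxX is inactive.
No repressor is bound and HaxU is active, so *irpY* is transcribed.
So IrpY is produced and active.
With repressor KulY bound, *velL* is not transcribed.
→ *velL* is OFF.
Shikimate is absent, so FenJ is active.
No repressor is bound and FenJ is active, so *kosJ* is transcribed.
So KosJ is produced and active.
Fe²⁺ is absent, so PurF is active.
With repressor KosJ bound, *gixQ* is not transcribed.
→ *gixQ* is OFF.
Ni²⁺ is absent, so QuvU is active.
With repressor QuvU bound, *velJ* is not transcribed.
So VelJ is not produced.
Mevalonate is absent, so QuvH is active.
Required activator VelJ is absent, so *vorT* is not transcribed.
→ *vorT* is OFF.
0 of the 5 genes are transcribed.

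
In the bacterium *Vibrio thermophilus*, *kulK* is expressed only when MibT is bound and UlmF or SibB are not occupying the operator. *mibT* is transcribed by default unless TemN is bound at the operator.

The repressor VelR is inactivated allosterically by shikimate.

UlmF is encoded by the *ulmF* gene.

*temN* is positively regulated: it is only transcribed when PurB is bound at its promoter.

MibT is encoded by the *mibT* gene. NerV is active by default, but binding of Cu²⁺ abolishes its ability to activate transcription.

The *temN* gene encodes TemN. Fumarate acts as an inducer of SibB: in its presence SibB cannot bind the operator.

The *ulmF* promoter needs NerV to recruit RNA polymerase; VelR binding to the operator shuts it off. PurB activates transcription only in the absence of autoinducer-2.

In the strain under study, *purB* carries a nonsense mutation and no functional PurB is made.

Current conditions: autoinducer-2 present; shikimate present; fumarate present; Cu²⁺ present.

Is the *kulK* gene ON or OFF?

PurB is non-functional in this strain, so it has no effect.
Required activator PurB is absent, so *temN* is not transcribed.
So TemN is not produced.
With no repressor bound, *mibT* is transcribed.
So MibT is produced and active.
Cu²⁺ is present, so NerV is inactive.
Shikimate is present, so VelR is inactive.
Required activator NerV is absent, so *ulmF* is not transcribed.
So UlmF is not produced.
Fumarate is present, so SibB is inactive.
No repressor is bound and MibT is active, so *kulK* is transcribed.

ON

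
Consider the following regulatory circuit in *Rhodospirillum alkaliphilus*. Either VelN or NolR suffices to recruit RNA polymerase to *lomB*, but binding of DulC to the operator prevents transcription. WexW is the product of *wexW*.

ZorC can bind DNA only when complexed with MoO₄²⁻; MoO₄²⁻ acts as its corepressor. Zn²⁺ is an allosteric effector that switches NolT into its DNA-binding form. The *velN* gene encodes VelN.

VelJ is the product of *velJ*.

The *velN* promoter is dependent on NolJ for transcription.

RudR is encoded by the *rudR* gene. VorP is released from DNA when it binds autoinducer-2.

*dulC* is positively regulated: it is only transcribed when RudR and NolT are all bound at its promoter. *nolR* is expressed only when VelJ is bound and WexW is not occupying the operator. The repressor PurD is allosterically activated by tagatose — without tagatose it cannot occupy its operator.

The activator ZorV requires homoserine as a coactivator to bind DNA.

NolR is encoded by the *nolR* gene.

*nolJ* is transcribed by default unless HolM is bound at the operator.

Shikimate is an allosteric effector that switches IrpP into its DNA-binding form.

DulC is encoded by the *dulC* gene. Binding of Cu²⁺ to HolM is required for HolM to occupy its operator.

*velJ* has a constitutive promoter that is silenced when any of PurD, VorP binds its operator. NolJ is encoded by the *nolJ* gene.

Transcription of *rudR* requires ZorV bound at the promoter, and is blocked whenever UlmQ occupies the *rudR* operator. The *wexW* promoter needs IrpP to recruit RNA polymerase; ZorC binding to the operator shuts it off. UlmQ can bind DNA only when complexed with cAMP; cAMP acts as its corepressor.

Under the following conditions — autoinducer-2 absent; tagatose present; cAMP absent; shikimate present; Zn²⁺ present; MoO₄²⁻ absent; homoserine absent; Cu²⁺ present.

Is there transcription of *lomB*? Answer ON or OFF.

Cu²⁺ is present, so HolM is active.
With repressor HolM bound, *nolJ* is not transcribed.
So NolJ is not produced.
Required activator NolJ is absent, so *velN* is not transcribed.
So VelN is not produced.
Shikimate is present, so IrpP is active.
MoO₄²⁻ is absent, so ZorC is inactive.
No repressor is bound and IrpP is active, so *wexW* is transcribed.
So WexW is produced and active.
Tagatose is present, so PurD is active.
Autoinducer-2 is absent, so VorP is active.
With repressor PurD bound, *velJ* is not transcribed.
So VelJ is not produced.
With repressor WexW bound, *nolR* is not transcribed.
So NolR is not produced.
cAMP is absent, so UlmQ is inactive.
Homoserine is absent, so ZorV is inactive.
Required activator ZorV is absent, so *rudR* is not transcribed.
So RudR is not produced.
Zn²⁺ is present, so NolT is active.
Required activator RudR is absent, so *dulC* is not transcribed.
So DulC is not produced.
No activator is available at the *lomB* promoter, so *lomB* is not transcribed.

OFF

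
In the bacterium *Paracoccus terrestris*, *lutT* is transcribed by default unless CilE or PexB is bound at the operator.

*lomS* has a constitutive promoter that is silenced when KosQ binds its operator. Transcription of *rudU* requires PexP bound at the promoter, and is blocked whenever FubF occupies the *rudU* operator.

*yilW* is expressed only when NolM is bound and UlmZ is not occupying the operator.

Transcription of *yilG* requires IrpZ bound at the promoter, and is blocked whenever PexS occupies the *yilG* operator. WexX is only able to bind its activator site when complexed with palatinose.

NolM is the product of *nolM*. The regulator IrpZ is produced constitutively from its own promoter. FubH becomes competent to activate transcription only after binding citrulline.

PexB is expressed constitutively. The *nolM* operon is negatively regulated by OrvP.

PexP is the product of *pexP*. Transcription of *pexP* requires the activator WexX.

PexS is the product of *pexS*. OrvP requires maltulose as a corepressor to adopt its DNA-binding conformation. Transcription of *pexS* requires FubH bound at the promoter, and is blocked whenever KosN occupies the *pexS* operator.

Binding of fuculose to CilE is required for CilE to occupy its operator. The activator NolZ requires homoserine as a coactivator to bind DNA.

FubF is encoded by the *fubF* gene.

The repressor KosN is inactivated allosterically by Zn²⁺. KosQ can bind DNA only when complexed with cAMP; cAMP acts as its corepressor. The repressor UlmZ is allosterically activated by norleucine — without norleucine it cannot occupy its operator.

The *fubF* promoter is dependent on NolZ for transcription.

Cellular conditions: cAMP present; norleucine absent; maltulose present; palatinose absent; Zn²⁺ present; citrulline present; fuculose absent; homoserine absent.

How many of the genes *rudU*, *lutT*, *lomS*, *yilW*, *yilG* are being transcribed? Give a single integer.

0

Palatinose is absent, so WexX is inactive.
Required activator WexX is absent, so *pexP* is not transcribed.
So PexP is not produced.
Homoserine is absent, so NolZ is inactive.
Required activator NolZ is absent, so *fubF* is not transcribed.
So FubF is not produced.
Required activator PexP is absent, so *rudU* is not transcribed.
→ *rudU* is OFF.
Fuculose is absent, so CilE is inactive.
PexB is produced constitutively and is active.
With repressor PexB bound, *lutT* is not transcribed.
→ *lutT* is OFF.
cAMP is present, so KosQ is active.
With repressor KosQ bound, *lomS* is not transcribed.
→ *lomS* is OFF.
Maltulose is present, so OrvP is active.
With repressor OrvP bound, *nolM* is not transcribed.
So NolM is not produced.
Norleucine is absent, so UlmZ is inactive.
Required activator NolM is absent, so *yilW* is not transcribed.
→ *yilW* is OFF.
IrpZ is produced constitutively and is active.
Citrulline is present, so FubH is active.
Zn²⁺ is present, so KosN is inactive.
No repressor is bound and FubH is active, so *pexS* is transcribed.
So PexS is produced and active.
With repressor PexS bound, *yilG* is not transcribed.
→ *yilG* is OFF.
0 of the 5 genes are transcribed.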